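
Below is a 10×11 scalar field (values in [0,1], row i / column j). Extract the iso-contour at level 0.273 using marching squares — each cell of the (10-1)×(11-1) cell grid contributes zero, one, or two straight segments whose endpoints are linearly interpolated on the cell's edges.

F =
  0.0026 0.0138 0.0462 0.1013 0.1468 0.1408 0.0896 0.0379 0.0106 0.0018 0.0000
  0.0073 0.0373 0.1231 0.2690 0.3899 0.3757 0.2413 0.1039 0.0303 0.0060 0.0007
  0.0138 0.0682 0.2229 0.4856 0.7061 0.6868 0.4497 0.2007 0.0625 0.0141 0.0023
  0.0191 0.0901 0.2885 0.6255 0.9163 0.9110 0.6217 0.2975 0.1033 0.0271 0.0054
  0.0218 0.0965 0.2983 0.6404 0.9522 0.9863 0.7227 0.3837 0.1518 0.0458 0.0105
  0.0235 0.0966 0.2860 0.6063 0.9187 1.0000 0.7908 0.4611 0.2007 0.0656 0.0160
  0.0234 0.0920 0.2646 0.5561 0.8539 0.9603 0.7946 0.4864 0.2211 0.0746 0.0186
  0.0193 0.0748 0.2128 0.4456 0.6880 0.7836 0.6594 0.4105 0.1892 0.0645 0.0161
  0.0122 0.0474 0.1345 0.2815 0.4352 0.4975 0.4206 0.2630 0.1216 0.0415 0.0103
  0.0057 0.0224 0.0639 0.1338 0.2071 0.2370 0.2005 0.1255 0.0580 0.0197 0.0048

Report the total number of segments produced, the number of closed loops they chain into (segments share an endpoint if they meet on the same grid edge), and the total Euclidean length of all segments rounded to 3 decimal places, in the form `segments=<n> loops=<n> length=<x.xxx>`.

segments=28 loops=1 length=22.803

cell (0,3): code 0100 → (0.519,4.000)–(1.000,3.033)
cell (0,4): code 1100 → (0.563,5.000)–(0.519,4.000)
cell (0,5): code 1000 → (1.000,5.764)–(0.563,5.000)
cell (1,2): code 0100 → (1.018,3.000)–(2.000,2.191)
cell (1,3): code 1110 → (1.000,3.033)–(1.018,3.000)
cell (1,5): code 1101 → (1.152,6.000)–(1.000,5.764)
cell (1,6): code 1000 → (2.000,6.710)–(1.152,6.000)
cell (2,1): code 0100 → (2.764,2.000)–(3.000,1.922)
cell (2,2): code 1110 → (2.000,2.191)–(2.764,2.000)
cell (2,6): code 1101 → (2.747,7.000)–(2.000,6.710)
cell (2,7): code 1000 → (3.000,7.126)–(2.747,7.000)
cell (3,1): code 0110 → (3.000,1.922)–(4.000,1.875)
cell (3,7): code 1001 → (4.000,7.477)–(3.000,7.126)
cell (4,1): code 0110 → (4.000,1.875)–(5.000,1.931)
cell (4,7): code 1001 → (5.000,7.722)–(4.000,7.477)
cell (5,1): code 0010 → (5.000,1.931)–(5.607,2.000)
cell (5,2): code 0111 → (5.607,2.000)–(6.000,2.029)
cell (5,7): code 1001 → (6.000,7.804)–(5.000,7.722)
cell (6,2): code 0110 → (6.000,2.029)–(7.000,2.259)
cell (6,7): code 1001 → (7.000,7.621)–(6.000,7.804)
cell (7,2): code 0110 → (7.000,2.259)–(8.000,2.942)
cell (7,6): code 1011 → (8.000,6.937)–(7.932,7.000)
cell (7,7): code 0001 → (7.932,7.000)–(7.000,7.621)
cell (8,2): code 0010 → (8.000,2.942)–(8.058,3.000)
cell (8,3): code 0011 → (8.058,3.000)–(8.711,4.000)
cell (8,4): code 0011 → (8.711,4.000)–(8.862,5.000)
cell (8,5): code 0011 → (8.862,5.000)–(8.671,6.000)
cell (8,6): code 0001 → (8.671,6.000)–(8.000,6.937)
total: 28 segments, chained into 1 closed loop(s), length Σ = 22.802850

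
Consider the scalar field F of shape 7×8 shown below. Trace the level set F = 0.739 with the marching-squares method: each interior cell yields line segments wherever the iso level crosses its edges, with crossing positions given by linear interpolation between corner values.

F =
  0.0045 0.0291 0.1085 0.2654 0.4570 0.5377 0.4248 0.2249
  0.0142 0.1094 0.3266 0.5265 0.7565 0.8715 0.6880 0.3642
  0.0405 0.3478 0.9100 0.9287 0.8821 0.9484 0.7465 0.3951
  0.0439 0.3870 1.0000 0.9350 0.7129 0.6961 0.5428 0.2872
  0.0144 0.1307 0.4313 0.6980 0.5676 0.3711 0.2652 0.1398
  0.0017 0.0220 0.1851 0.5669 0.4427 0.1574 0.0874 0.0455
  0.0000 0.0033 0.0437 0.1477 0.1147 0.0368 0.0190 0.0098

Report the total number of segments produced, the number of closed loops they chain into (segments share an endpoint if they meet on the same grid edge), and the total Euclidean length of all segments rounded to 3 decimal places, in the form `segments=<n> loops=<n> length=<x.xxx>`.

segments=16 loops=1 length=11.945

cell (0,3): code 0100 → (0.942,4.000)–(1.000,3.924)
cell (0,4): code 1100 → (0.603,5.000)–(0.942,4.000)
cell (0,5): code 1000 → (1.000,5.722)–(0.603,5.000)
cell (1,1): code 0100 → (1.707,2.000)–(2.000,1.696)
cell (1,2): code 1100 → (1.528,3.000)–(1.707,2.000)
cell (1,3): code 1110 → (1.000,3.924)–(1.528,3.000)
cell (1,5): code 1101 → (1.872,6.000)–(1.000,5.722)
cell (1,6): code 1000 → (2.000,6.021)–(1.872,6.000)
cell (2,1): code 0110 → (2.000,1.696)–(3.000,1.574)
cell (2,3): code 1011 → (3.000,3.882)–(2.846,4.000)
cell (2,4): code 0011 → (2.846,4.000)–(2.830,5.000)
cell (2,5): code 0011 → (2.830,5.000)–(2.037,6.000)
cell (2,6): code 0001 → (2.037,6.000)–(2.000,6.021)
cell (3,1): code 0010 → (3.000,1.574)–(3.459,2.000)
cell (3,2): code 0011 → (3.459,2.000)–(3.827,3.000)
cell (3,3): code 0001 → (3.827,3.000)–(3.000,3.882)
total: 16 segments, chained into 1 closed loop(s), length Σ = 11.944554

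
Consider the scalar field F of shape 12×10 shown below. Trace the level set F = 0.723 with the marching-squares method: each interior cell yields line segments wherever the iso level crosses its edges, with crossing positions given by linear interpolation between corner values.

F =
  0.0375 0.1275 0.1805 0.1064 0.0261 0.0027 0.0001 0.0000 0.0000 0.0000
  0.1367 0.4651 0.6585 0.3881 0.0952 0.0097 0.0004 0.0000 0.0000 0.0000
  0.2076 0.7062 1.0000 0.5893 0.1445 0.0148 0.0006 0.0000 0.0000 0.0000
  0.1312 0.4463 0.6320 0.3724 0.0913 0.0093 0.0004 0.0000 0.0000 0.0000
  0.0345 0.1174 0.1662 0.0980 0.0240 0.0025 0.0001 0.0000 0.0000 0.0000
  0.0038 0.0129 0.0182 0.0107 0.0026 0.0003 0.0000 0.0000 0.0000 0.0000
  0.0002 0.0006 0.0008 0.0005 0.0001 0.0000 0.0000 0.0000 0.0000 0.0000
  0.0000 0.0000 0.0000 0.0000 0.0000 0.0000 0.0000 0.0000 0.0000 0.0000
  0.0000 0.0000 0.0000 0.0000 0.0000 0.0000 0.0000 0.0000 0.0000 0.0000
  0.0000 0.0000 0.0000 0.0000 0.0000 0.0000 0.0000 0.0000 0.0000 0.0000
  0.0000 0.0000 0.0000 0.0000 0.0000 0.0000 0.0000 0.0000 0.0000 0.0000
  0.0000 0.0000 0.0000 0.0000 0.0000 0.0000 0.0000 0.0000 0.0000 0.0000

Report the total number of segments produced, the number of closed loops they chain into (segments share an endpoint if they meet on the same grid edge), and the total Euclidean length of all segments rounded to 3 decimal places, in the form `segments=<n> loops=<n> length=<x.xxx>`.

segments=4 loops=1 length=4.516

cell (1,1): code 0100 → (1.189,2.000)–(2.000,1.057)
cell (1,2): code 1000 → (2.000,2.674)–(1.189,2.000)
cell (2,1): code 0010 → (2.000,1.057)–(2.753,2.000)
cell (2,2): code 0001 → (2.753,2.000)–(2.000,2.674)
total: 4 segments, chained into 1 closed loop(s), length Σ = 4.515740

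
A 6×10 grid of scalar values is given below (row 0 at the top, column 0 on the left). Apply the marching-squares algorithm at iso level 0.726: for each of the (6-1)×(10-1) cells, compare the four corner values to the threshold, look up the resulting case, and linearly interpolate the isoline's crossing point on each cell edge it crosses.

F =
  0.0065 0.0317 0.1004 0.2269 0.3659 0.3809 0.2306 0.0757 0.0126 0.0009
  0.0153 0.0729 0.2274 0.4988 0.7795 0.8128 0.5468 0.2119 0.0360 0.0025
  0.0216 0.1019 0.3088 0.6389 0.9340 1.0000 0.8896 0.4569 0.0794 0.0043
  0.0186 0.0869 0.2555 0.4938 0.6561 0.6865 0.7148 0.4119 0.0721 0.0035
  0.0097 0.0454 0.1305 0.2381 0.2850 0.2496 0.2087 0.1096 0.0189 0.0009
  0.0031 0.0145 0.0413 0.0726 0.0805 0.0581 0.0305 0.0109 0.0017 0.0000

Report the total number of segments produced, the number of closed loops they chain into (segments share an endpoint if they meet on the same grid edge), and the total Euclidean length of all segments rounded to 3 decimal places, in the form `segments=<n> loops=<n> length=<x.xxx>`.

cell (0,3): code 0100 → (0.871,4.000)–(1.000,3.809)
cell (0,4): code 1100 → (0.799,5.000)–(0.871,4.000)
cell (0,5): code 1000 → (1.000,5.326)–(0.799,5.000)
cell (1,3): code 0110 → (1.000,3.809)–(2.000,3.295)
cell (1,5): code 1101 → (1.523,6.000)–(1.000,5.326)
cell (1,6): code 1000 → (2.000,6.378)–(1.523,6.000)
cell (2,3): code 0010 → (2.000,3.295)–(2.748,4.000)
cell (2,4): code 0011 → (2.748,4.000)–(2.874,5.000)
cell (2,5): code 0011 → (2.874,5.000)–(2.936,6.000)
cell (2,6): code 0001 → (2.936,6.000)–(2.000,6.378)
total: 10 segments, chained into 1 closed loop(s), length Σ = 8.249492

segments=10 loops=1 length=8.249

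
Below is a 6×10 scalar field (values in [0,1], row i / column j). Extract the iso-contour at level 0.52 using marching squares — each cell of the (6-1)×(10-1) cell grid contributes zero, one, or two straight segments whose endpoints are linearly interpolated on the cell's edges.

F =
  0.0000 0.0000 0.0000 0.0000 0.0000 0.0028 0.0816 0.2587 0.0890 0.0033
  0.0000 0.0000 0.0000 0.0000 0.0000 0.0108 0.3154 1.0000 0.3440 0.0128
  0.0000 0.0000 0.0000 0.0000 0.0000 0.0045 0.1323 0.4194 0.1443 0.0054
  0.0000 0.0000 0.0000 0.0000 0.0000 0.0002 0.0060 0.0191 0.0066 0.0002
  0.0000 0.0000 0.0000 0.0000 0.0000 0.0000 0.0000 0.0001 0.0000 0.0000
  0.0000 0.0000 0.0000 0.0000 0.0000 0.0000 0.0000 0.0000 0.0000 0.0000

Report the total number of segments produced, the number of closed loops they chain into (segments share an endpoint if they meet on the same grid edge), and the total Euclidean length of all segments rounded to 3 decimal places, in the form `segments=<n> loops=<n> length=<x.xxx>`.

segments=4 loops=1 length=4.120

cell (0,6): code 0100 → (0.352,7.000)–(1.000,6.299)
cell (0,7): code 1000 → (1.000,7.732)–(0.352,7.000)
cell (1,6): code 0010 → (1.000,6.299)–(1.827,7.000)
cell (1,7): code 0001 → (1.827,7.000)–(1.000,7.732)
total: 4 segments, chained into 1 closed loop(s), length Σ = 4.119504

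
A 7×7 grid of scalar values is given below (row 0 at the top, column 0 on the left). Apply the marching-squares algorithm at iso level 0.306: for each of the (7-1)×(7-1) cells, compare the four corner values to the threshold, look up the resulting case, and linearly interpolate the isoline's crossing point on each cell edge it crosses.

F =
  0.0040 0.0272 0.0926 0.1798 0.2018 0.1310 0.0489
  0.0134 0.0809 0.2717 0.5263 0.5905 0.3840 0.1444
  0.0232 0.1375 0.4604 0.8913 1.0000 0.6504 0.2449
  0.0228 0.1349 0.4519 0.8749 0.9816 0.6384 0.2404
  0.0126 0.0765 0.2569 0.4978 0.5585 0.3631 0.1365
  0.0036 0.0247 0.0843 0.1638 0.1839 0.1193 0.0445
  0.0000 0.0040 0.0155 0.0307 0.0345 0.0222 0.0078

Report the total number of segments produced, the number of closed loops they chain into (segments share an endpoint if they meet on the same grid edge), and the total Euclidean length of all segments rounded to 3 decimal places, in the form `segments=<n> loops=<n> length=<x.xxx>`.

cell (0,2): code 0100 → (0.364,3.000)–(1.000,2.135)
cell (0,3): code 1100 → (0.268,4.000)–(0.364,3.000)
cell (0,4): code 1100 → (0.692,5.000)–(0.268,4.000)
cell (0,5): code 1000 → (1.000,5.326)–(0.692,5.000)
cell (1,1): code 0100 → (1.182,2.000)–(2.000,1.522)
cell (1,2): code 1110 → (1.000,2.135)–(1.182,2.000)
cell (1,5): code 1001 → (2.000,5.849)–(1.000,5.326)
cell (2,1): code 0110 → (2.000,1.522)–(3.000,1.540)
cell (2,5): code 1001 → (3.000,5.835)–(2.000,5.849)
cell (3,1): code 0010 → (3.000,1.540)–(3.748,2.000)
cell (3,2): code 0111 → (3.748,2.000)–(4.000,2.204)
cell (3,5): code 1001 → (4.000,5.252)–(3.000,5.835)
cell (4,2): code 0010 → (4.000,2.204)–(4.574,3.000)
cell (4,3): code 0011 → (4.574,3.000)–(4.674,4.000)
cell (4,4): code 0011 → (4.674,4.000)–(4.234,5.000)
cell (4,5): code 0001 → (4.234,5.000)–(4.000,5.252)
total: 16 segments, chained into 1 closed loop(s), length Σ = 13.698958

segments=16 loops=1 length=13.699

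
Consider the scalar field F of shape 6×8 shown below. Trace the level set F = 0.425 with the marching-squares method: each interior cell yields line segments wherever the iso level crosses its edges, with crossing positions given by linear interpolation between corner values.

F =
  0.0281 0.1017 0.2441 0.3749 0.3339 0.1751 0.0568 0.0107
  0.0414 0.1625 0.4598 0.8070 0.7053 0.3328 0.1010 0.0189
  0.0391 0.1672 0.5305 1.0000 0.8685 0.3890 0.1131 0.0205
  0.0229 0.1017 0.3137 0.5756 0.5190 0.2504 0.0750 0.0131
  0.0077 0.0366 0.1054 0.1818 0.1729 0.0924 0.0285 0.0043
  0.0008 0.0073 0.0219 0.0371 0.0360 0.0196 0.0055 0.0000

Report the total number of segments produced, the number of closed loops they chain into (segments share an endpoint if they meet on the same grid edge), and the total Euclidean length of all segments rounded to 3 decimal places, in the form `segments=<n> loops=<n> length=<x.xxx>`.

segments=12 loops=1 length=10.063

cell (0,1): code 0100 → (0.839,2.000)–(1.000,1.883)
cell (0,2): code 1100 → (0.116,3.000)–(0.839,2.000)
cell (0,3): code 1100 → (0.245,4.000)–(0.116,3.000)
cell (0,4): code 1000 → (1.000,4.752)–(0.245,4.000)
cell (1,1): code 0110 → (1.000,1.883)–(2.000,1.710)
cell (1,4): code 1001 → (2.000,4.925)–(1.000,4.752)
cell (2,1): code 0010 → (2.000,1.710)–(2.487,2.000)
cell (2,2): code 0111 → (2.487,2.000)–(3.000,2.425)
cell (2,4): code 1001 → (3.000,4.350)–(2.000,4.925)
cell (3,2): code 0010 → (3.000,2.425)–(3.382,3.000)
cell (3,3): code 0011 → (3.382,3.000)–(3.272,4.000)
cell (3,4): code 0001 → (3.272,4.000)–(3.000,4.350)
total: 12 segments, chained into 1 closed loop(s), length Σ = 10.063239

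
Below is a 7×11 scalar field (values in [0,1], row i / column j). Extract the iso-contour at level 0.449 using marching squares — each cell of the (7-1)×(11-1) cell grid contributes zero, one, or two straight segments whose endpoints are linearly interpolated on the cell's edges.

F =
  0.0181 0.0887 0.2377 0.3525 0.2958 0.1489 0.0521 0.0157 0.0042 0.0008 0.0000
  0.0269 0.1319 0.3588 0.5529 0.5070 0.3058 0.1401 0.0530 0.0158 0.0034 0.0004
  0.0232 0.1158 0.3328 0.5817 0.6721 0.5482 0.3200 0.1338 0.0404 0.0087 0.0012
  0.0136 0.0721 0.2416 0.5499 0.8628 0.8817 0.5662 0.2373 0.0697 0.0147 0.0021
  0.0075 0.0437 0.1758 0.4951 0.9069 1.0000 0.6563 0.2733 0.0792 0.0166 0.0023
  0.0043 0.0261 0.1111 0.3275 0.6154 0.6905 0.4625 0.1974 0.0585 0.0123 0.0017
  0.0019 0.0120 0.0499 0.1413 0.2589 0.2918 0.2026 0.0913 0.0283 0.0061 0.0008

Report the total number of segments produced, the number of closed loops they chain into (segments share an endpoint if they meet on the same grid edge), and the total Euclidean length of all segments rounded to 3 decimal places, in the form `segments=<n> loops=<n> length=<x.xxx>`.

cell (0,2): code 0100 → (0.482,3.000)–(1.000,2.465)
cell (0,3): code 1100 → (0.725,4.000)–(0.482,3.000)
cell (0,4): code 1000 → (1.000,4.288)–(0.725,4.000)
cell (1,2): code 0110 → (1.000,2.465)–(2.000,2.467)
cell (1,4): code 1101 → (1.591,5.000)–(1.000,4.288)
cell (1,5): code 1000 → (2.000,5.435)–(1.591,5.000)
cell (2,2): code 0110 → (2.000,2.467)–(3.000,2.673)
cell (2,5): code 1101 → (2.524,6.000)–(2.000,5.435)
cell (2,6): code 1000 → (3.000,6.356)–(2.524,6.000)
cell (3,2): code 0110 → (3.000,2.673)–(4.000,2.856)
cell (3,6): code 1001 → (4.000,6.541)–(3.000,6.356)
cell (4,2): code 0010 → (4.000,2.856)–(4.275,3.000)
cell (4,3): code 0111 → (4.275,3.000)–(5.000,3.422)
cell (4,6): code 1001 → (5.000,6.051)–(4.000,6.541)
cell (5,3): code 0010 → (5.000,3.422)–(5.467,4.000)
cell (5,4): code 0011 → (5.467,4.000)–(5.606,5.000)
cell (5,5): code 0011 → (5.606,5.000)–(5.052,6.000)
cell (5,6): code 0001 → (5.052,6.000)–(5.000,6.051)
total: 18 segments, chained into 1 closed loop(s), length Σ = 14.346158

segments=18 loops=1 length=14.346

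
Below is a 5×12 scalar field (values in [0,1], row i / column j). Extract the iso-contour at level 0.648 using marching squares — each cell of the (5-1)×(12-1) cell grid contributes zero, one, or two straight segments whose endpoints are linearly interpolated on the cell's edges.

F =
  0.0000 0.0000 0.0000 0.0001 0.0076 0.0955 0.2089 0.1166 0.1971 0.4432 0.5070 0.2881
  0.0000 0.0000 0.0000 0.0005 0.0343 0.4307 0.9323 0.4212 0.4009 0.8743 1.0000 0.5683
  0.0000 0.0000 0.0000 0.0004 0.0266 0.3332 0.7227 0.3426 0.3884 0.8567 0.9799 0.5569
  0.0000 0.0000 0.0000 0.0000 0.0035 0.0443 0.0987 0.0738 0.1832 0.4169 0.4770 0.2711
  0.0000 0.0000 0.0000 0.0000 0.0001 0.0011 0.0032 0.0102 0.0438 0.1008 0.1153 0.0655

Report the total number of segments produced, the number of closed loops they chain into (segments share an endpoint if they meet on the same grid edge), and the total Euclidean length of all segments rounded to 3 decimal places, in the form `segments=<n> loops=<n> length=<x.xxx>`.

cell (0,5): code 0100 → (0.607,6.000)–(1.000,5.433)
cell (0,6): code 1000 → (1.000,6.556)–(0.607,6.000)
cell (0,8): code 0100 → (0.475,9.000)–(1.000,8.522)
cell (0,9): code 1100 → (0.286,10.000)–(0.475,9.000)
cell (0,10): code 1000 → (1.000,10.815)–(0.286,10.000)
cell (1,5): code 0110 → (1.000,5.433)–(2.000,5.808)
cell (1,6): code 1001 → (2.000,6.197)–(1.000,6.556)
cell (1,8): code 0110 → (1.000,8.522)–(2.000,8.554)
cell (1,10): code 1001 → (2.000,10.785)–(1.000,10.815)
cell (2,5): code 0010 → (2.000,5.808)–(2.120,6.000)
cell (2,6): code 0001 → (2.120,6.000)–(2.000,6.197)
cell (2,8): code 0010 → (2.000,8.554)–(2.475,9.000)
cell (2,9): code 0011 → (2.475,9.000)–(2.660,10.000)
cell (2,10): code 0001 → (2.660,10.000)–(2.000,10.785)
total: 14 segments, chained into 2 closed loop(s), length Σ = 11.463545

segments=14 loops=2 length=11.464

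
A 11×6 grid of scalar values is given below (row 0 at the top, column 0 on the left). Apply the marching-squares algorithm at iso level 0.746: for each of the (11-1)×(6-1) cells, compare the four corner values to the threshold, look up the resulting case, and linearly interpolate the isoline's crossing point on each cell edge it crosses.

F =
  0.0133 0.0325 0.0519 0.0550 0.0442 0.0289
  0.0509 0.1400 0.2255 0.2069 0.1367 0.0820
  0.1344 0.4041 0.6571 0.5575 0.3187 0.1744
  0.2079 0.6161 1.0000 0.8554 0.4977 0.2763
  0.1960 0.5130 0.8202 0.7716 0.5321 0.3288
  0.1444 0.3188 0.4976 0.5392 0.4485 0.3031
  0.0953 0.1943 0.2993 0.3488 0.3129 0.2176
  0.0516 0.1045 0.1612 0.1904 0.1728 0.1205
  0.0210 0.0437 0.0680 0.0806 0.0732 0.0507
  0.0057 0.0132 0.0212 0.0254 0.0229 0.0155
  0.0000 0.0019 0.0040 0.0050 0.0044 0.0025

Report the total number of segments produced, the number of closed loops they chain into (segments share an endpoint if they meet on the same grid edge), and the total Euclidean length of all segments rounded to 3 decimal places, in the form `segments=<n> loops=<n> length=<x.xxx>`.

cell (2,1): code 0100 → (2.259,2.000)–(3.000,1.338)
cell (2,2): code 1100 → (2.633,3.000)–(2.259,2.000)
cell (2,3): code 1000 → (3.000,3.306)–(2.633,3.000)
cell (3,1): code 0110 → (3.000,1.338)–(4.000,1.758)
cell (3,3): code 1001 → (4.000,3.107)–(3.000,3.306)
cell (4,1): code 0010 → (4.000,1.758)–(4.230,2.000)
cell (4,2): code 0011 → (4.230,2.000)–(4.110,3.000)
cell (4,3): code 0001 → (4.110,3.000)–(4.000,3.107)
total: 8 segments, chained into 1 closed loop(s), length Σ = 6.137028

segments=8 loops=1 length=6.137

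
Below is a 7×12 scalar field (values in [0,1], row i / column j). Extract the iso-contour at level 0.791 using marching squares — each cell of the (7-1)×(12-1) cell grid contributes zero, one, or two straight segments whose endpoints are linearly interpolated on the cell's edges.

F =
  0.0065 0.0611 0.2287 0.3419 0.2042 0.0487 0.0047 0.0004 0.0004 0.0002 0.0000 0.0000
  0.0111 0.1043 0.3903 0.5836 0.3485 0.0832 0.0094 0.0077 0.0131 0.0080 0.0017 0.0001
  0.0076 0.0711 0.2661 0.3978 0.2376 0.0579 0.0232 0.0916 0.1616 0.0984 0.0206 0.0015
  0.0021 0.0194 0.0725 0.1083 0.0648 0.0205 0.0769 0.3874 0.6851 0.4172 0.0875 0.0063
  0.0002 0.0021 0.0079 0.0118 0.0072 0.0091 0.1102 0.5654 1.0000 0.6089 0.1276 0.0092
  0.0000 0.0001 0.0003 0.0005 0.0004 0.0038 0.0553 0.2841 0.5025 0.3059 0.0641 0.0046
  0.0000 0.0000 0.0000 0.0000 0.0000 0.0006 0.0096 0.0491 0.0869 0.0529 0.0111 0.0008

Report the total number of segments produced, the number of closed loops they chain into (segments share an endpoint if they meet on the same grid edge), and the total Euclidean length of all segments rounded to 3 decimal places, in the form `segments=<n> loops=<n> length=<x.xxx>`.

cell (3,7): code 0100 → (3.336,8.000)–(4.000,7.519)
cell (3,8): code 1000 → (4.000,8.534)–(3.336,8.000)
cell (4,7): code 0010 → (4.000,7.519)–(4.420,8.000)
cell (4,8): code 0001 → (4.420,8.000)–(4.000,8.534)
total: 4 segments, chained into 1 closed loop(s), length Σ = 2.990016

segments=4 loops=1 length=2.990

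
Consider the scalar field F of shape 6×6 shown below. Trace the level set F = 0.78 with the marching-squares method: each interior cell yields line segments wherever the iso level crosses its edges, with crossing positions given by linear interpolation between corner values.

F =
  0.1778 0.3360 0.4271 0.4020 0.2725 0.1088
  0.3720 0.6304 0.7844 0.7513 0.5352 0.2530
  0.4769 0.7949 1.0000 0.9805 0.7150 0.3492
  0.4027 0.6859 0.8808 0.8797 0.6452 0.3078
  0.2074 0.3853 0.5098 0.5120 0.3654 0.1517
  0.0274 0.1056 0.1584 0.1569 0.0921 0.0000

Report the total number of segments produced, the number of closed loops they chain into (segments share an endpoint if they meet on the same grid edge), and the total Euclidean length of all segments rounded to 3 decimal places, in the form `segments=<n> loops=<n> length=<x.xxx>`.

cell (0,1): code 0100 → (0.988,2.000)–(1.000,1.971)
cell (0,2): code 1000 → (1.000,2.133)–(0.988,2.000)
cell (1,0): code 0100 → (1.909,1.000)–(2.000,0.953)
cell (1,1): code 1110 → (1.000,1.971)–(1.909,1.000)
cell (1,2): code 1101 → (1.125,3.000)–(1.000,2.133)
cell (1,3): code 1000 → (2.000,3.755)–(1.125,3.000)
cell (2,0): code 0010 → (2.000,0.953)–(2.137,1.000)
cell (2,1): code 0111 → (2.137,1.000)–(3.000,1.483)
cell (2,3): code 1001 → (3.000,3.425)–(2.000,3.755)
cell (3,1): code 0010 → (3.000,1.483)–(3.272,2.000)
cell (3,2): code 0011 → (3.272,2.000)–(3.271,3.000)
cell (3,3): code 0001 → (3.271,3.000)–(3.000,3.425)
total: 12 segments, chained into 1 closed loop(s), length Σ = 7.904164

segments=12 loops=1 length=7.904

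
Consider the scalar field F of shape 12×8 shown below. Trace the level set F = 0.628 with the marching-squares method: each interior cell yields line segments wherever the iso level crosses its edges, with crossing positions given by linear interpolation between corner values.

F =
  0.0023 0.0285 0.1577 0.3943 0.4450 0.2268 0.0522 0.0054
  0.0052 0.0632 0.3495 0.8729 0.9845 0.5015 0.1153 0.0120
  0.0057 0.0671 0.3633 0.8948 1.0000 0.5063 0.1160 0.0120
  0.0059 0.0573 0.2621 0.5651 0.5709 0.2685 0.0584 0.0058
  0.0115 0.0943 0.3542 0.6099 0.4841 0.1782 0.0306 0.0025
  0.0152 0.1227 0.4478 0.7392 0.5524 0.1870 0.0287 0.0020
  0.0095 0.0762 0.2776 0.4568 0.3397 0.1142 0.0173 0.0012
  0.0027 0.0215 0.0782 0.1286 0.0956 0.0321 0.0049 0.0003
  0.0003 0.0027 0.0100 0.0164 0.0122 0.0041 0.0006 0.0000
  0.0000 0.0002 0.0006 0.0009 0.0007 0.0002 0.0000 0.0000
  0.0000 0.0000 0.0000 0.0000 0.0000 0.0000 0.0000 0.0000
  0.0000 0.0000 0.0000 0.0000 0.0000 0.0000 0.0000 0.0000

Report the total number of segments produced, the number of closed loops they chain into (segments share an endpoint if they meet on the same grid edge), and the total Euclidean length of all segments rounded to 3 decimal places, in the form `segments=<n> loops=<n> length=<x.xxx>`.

segments=12 loops=2 length=11.047

cell (0,2): code 0100 → (0.488,3.000)–(1.000,2.532)
cell (0,3): code 1100 → (0.339,4.000)–(0.488,3.000)
cell (0,4): code 1000 → (1.000,4.738)–(0.339,4.000)
cell (1,2): code 0110 → (1.000,2.532)–(2.000,2.498)
cell (1,4): code 1001 → (2.000,4.753)–(1.000,4.738)
cell (2,2): code 0010 → (2.000,2.498)–(2.809,3.000)
cell (2,3): code 0011 → (2.809,3.000)–(2.867,4.000)
cell (2,4): code 0001 → (2.867,4.000)–(2.000,4.753)
cell (4,2): code 0100 → (4.140,3.000)–(5.000,2.618)
cell (4,3): code 1000 → (5.000,3.595)–(4.140,3.000)
cell (5,2): code 0010 → (5.000,2.618)–(5.394,3.000)
cell (5,3): code 0001 → (5.394,3.000)–(5.000,3.595)
total: 12 segments, chained into 2 closed loop(s), length Σ = 11.047252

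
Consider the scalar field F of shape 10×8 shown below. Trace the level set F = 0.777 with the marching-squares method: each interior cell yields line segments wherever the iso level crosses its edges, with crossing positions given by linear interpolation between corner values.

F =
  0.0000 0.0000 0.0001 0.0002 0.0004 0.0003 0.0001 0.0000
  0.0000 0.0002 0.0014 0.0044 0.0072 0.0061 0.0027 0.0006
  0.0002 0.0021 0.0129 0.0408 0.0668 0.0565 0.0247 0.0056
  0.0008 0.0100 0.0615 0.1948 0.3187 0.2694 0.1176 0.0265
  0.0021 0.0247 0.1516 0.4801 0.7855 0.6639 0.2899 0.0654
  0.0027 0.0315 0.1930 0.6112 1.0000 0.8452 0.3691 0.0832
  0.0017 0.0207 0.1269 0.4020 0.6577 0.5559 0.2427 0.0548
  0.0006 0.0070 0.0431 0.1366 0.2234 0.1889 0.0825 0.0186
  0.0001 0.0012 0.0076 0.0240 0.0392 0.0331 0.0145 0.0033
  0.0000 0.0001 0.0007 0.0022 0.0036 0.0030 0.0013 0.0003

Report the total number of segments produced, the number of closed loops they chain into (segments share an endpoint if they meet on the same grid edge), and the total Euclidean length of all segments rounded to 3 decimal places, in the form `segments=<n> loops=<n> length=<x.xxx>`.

cell (3,3): code 0100 → (3.982,4.000)–(4.000,3.972)
cell (3,4): code 1000 → (4.000,4.070)–(3.982,4.000)
cell (4,3): code 0110 → (4.000,3.972)–(5.000,3.426)
cell (4,4): code 1101 → (4.624,5.000)–(4.000,4.070)
cell (4,5): code 1000 → (5.000,5.143)–(4.624,5.000)
cell (5,3): code 0010 → (5.000,3.426)–(5.651,4.000)
cell (5,4): code 0011 → (5.651,4.000)–(5.236,5.000)
cell (5,5): code 0001 → (5.236,5.000)–(5.000,5.143)
total: 8 segments, chained into 1 closed loop(s), length Σ = 4.993973

segments=8 loops=1 length=4.994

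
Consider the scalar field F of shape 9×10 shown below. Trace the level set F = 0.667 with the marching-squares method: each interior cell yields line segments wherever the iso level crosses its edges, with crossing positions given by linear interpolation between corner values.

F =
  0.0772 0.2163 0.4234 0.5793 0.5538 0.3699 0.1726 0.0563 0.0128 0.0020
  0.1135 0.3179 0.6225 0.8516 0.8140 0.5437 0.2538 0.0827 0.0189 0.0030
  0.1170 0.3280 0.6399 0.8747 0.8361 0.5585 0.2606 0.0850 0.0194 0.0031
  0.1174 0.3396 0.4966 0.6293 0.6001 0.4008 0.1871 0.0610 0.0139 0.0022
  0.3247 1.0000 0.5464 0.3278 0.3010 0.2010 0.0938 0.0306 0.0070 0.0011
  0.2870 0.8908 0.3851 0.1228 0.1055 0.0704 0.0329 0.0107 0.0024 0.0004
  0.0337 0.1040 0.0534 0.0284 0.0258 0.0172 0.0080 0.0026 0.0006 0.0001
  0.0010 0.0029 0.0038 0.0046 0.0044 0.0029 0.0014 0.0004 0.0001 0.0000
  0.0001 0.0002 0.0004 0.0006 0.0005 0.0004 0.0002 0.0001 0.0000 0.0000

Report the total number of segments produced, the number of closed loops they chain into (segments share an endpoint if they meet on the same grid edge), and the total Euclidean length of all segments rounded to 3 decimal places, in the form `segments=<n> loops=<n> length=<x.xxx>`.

cell (0,2): code 0100 → (0.322,3.000)–(1.000,2.194)
cell (0,3): code 1100 → (0.435,4.000)–(0.322,3.000)
cell (0,4): code 1000 → (1.000,4.544)–(0.435,4.000)
cell (1,2): code 0110 → (1.000,2.194)–(2.000,2.115)
cell (1,4): code 1001 → (2.000,4.609)–(1.000,4.544)
cell (2,2): code 0010 → (2.000,2.115)–(2.846,3.000)
cell (2,3): code 0011 → (2.846,3.000)–(2.717,4.000)
cell (2,4): code 0001 → (2.717,4.000)–(2.000,4.609)
cell (3,0): code 0100 → (3.496,1.000)–(4.000,0.507)
cell (3,1): code 1000 → (4.000,1.734)–(3.496,1.000)
cell (4,0): code 0110 → (4.000,0.507)–(5.000,0.629)
cell (4,1): code 1001 → (5.000,1.443)–(4.000,1.734)
cell (5,0): code 0010 → (5.000,0.629)–(5.284,1.000)
cell (5,1): code 0001 → (5.284,1.000)–(5.000,1.443)
total: 14 segments, chained into 2 closed loop(s), length Σ = 12.660218

segments=14 loops=2 length=12.660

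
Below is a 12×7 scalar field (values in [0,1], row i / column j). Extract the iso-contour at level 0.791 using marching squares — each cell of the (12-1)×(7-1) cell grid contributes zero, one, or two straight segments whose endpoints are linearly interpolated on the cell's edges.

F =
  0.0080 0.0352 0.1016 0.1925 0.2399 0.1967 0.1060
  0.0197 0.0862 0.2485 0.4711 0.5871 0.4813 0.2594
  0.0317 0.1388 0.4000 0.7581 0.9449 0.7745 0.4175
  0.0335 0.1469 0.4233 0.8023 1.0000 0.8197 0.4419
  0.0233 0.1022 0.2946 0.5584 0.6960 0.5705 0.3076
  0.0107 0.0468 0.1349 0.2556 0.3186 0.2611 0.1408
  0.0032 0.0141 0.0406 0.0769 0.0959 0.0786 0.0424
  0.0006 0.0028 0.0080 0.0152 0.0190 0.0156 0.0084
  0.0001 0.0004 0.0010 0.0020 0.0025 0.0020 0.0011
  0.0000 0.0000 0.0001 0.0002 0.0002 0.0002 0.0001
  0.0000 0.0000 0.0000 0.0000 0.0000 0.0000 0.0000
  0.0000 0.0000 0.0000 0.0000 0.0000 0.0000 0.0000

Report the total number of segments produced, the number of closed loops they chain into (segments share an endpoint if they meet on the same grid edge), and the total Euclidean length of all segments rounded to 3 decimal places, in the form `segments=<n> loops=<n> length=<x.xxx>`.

cell (1,3): code 0100 → (1.570,4.000)–(2.000,3.176)
cell (1,4): code 1000 → (2.000,4.903)–(1.570,4.000)
cell (2,2): code 0100 → (2.744,3.000)–(3.000,2.970)
cell (2,3): code 1110 → (2.000,3.176)–(2.744,3.000)
cell (2,4): code 1101 → (2.365,5.000)–(2.000,4.903)
cell (2,5): code 1000 → (3.000,5.076)–(2.365,5.000)
cell (3,2): code 0010 → (3.000,2.970)–(3.046,3.000)
cell (3,3): code 0011 → (3.046,3.000)–(3.688,4.000)
cell (3,4): code 0011 → (3.688,4.000)–(3.115,5.000)
cell (3,5): code 0001 → (3.115,5.000)–(3.000,5.076)
total: 10 segments, chained into 1 closed loop(s), length Σ = 6.502357

segments=10 loops=1 length=6.502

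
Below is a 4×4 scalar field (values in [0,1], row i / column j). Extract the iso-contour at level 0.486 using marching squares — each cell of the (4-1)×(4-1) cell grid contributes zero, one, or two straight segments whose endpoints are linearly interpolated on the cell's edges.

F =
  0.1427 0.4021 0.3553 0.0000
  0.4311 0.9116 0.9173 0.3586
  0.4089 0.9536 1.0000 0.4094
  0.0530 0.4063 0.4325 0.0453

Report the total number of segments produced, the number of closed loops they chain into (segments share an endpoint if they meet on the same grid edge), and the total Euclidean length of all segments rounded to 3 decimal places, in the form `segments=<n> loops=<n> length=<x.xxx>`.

segments=8 loops=1 length=8.782

cell (0,0): code 0100 → (0.165,1.000)–(1.000,0.114)
cell (0,1): code 1100 → (0.233,2.000)–(0.165,1.000)
cell (0,2): code 1000 → (1.000,2.772)–(0.233,2.000)
cell (1,0): code 0110 → (1.000,0.114)–(2.000,0.142)
cell (1,2): code 1001 → (2.000,2.870)–(1.000,2.772)
cell (2,0): code 0010 → (2.000,0.142)–(2.854,1.000)
cell (2,1): code 0011 → (2.854,1.000)–(2.906,2.000)
cell (2,2): code 0001 → (2.906,2.000)–(2.000,2.870)
total: 8 segments, chained into 1 closed loop(s), length Σ = 8.782098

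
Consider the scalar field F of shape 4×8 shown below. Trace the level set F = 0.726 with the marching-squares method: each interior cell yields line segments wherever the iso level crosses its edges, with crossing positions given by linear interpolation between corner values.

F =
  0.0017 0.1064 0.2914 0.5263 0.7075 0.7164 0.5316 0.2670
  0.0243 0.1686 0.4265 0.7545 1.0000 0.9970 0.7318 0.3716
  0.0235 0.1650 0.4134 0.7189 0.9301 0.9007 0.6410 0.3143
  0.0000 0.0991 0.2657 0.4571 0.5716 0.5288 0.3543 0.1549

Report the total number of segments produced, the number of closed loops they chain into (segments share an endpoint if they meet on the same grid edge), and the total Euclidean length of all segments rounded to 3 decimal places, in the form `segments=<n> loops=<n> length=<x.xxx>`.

cell (0,2): code 0100 → (0.875,3.000)–(1.000,2.913)
cell (0,3): code 1100 → (0.063,4.000)–(0.875,3.000)
cell (0,4): code 1100 → (0.034,5.000)–(0.063,4.000)
cell (0,5): code 1100 → (0.971,6.000)–(0.034,5.000)
cell (0,6): code 1000 → (1.000,6.016)–(0.971,6.000)
cell (1,2): code 0010 → (1.000,2.913)–(1.801,3.000)
cell (1,3): code 0111 → (1.801,3.000)–(2.000,3.034)
cell (1,5): code 1011 → (2.000,5.673)–(1.064,6.000)
cell (1,6): code 0001 → (1.064,6.000)–(1.000,6.016)
cell (2,3): code 0010 → (2.000,3.034)–(2.569,4.000)
cell (2,4): code 0011 → (2.569,4.000)–(2.470,5.000)
cell (2,5): code 0001 → (2.470,5.000)–(2.000,5.673)
total: 12 segments, chained into 1 closed loop(s), length Σ = 8.856163

segments=12 loops=1 length=8.856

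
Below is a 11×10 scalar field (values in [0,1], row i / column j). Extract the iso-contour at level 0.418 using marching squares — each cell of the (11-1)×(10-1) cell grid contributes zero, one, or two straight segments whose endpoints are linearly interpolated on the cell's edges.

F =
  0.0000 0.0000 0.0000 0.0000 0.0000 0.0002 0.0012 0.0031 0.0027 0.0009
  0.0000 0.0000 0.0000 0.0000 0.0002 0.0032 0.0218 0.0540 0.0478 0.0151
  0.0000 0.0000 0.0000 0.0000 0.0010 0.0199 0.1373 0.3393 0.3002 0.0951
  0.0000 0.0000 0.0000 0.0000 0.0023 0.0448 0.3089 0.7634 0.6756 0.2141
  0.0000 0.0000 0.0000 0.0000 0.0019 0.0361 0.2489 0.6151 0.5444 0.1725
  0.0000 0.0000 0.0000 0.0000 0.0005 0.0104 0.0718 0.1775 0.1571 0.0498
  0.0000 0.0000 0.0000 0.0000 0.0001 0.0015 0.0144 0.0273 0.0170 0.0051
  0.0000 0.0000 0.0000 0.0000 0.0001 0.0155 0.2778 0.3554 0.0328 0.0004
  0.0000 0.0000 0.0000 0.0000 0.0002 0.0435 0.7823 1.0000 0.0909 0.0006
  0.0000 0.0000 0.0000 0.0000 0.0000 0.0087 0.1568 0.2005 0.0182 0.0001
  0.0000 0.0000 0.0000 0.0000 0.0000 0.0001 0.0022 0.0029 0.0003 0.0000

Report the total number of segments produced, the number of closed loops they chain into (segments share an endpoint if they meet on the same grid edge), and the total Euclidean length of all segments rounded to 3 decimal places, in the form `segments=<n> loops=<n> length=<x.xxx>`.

segments=14 loops=2 length=12.976

cell (2,6): code 0100 → (2.186,7.000)–(3.000,6.240)
cell (2,7): code 1100 → (2.314,8.000)–(2.186,7.000)
cell (2,8): code 1000 → (3.000,8.558)–(2.314,8.000)
cell (3,6): code 0110 → (3.000,6.240)–(4.000,6.462)
cell (3,8): code 1001 → (4.000,8.340)–(3.000,8.558)
cell (4,6): code 0010 → (4.000,6.462)–(4.450,7.000)
cell (4,7): code 0011 → (4.450,7.000)–(4.326,8.000)
cell (4,8): code 0001 → (4.326,8.000)–(4.000,8.340)
cell (7,5): code 0100 → (7.278,6.000)–(8.000,5.507)
cell (7,6): code 1100 → (7.097,7.000)–(7.278,6.000)
cell (7,7): code 1000 → (8.000,7.640)–(7.097,7.000)
cell (8,5): code 0010 → (8.000,5.507)–(8.582,6.000)
cell (8,6): code 0011 → (8.582,6.000)–(8.728,7.000)
cell (8,7): code 0001 → (8.728,7.000)–(8.000,7.640)
total: 14 segments, chained into 2 closed loop(s), length Σ = 12.975696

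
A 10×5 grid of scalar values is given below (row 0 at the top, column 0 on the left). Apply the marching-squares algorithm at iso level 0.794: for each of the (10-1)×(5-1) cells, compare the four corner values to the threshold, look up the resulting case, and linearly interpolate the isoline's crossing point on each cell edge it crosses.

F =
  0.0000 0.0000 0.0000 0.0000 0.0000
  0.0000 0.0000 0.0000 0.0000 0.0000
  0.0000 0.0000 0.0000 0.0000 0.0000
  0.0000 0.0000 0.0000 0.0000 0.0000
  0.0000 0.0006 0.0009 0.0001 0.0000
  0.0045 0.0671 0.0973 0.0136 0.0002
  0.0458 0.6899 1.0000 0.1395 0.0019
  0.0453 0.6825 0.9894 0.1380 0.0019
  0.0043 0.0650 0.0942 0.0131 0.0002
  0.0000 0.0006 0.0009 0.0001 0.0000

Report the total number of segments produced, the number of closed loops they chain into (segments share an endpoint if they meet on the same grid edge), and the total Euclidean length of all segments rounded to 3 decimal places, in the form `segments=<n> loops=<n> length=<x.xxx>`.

cell (5,1): code 0100 → (5.772,2.000)–(6.000,1.336)
cell (5,2): code 1000 → (6.000,2.239)–(5.772,2.000)
cell (6,1): code 0110 → (6.000,1.336)–(7.000,1.363)
cell (6,2): code 1001 → (7.000,2.230)–(6.000,2.239)
cell (7,1): code 0010 → (7.000,1.363)–(7.218,2.000)
cell (7,2): code 0001 → (7.218,2.000)–(7.000,2.230)
total: 6 segments, chained into 1 closed loop(s), length Σ = 4.023367

segments=6 loops=1 length=4.023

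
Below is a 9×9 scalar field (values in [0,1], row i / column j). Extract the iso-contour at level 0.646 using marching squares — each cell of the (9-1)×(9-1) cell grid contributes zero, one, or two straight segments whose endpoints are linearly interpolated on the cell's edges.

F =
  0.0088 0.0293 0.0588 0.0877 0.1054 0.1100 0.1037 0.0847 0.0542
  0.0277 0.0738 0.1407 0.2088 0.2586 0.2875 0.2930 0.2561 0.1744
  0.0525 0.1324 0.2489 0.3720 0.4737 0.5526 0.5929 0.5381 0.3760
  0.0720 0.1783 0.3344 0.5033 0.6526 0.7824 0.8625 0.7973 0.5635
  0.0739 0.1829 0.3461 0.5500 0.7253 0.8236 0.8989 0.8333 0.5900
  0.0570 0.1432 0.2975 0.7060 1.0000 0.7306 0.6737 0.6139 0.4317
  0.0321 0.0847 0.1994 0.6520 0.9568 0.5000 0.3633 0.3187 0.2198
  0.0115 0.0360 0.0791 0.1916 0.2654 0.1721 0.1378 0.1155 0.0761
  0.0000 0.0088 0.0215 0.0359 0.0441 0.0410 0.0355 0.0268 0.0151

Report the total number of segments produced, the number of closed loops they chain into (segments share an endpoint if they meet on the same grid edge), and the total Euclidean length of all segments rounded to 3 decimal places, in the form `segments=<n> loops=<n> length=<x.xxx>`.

cell (2,3): code 0100 → (2.963,4.000)–(3.000,3.956)
cell (2,4): code 1100 → (2.406,5.000)–(2.963,4.000)
cell (2,5): code 1100 → (2.197,6.000)–(2.406,5.000)
cell (2,6): code 1100 → (2.416,7.000)–(2.197,6.000)
cell (2,7): code 1000 → (3.000,7.647)–(2.416,7.000)
cell (3,3): code 0110 → (3.000,3.956)–(4.000,3.548)
cell (3,7): code 1001 → (4.000,7.770)–(3.000,7.647)
cell (4,2): code 0100 → (4.615,3.000)–(5.000,2.853)
cell (4,3): code 1110 → (4.000,3.548)–(4.615,3.000)
cell (4,6): code 1011 → (5.000,6.463)–(4.854,7.000)
cell (4,7): code 0001 → (4.854,7.000)–(4.000,7.770)
cell (5,2): code 0110 → (5.000,2.853)–(6.000,2.987)
cell (5,4): code 1011 → (6.000,4.680)–(5.367,5.000)
cell (5,5): code 0011 → (5.367,5.000)–(5.089,6.000)
cell (5,6): code 0001 → (5.089,6.000)–(5.000,6.463)
cell (6,2): code 0010 → (6.000,2.987)–(6.013,3.000)
cell (6,3): code 0011 → (6.013,3.000)–(6.450,4.000)
cell (6,4): code 0001 → (6.450,4.000)–(6.000,4.680)
total: 18 segments, chained into 1 closed loop(s), length Σ = 14.300869

segments=18 loops=1 length=14.301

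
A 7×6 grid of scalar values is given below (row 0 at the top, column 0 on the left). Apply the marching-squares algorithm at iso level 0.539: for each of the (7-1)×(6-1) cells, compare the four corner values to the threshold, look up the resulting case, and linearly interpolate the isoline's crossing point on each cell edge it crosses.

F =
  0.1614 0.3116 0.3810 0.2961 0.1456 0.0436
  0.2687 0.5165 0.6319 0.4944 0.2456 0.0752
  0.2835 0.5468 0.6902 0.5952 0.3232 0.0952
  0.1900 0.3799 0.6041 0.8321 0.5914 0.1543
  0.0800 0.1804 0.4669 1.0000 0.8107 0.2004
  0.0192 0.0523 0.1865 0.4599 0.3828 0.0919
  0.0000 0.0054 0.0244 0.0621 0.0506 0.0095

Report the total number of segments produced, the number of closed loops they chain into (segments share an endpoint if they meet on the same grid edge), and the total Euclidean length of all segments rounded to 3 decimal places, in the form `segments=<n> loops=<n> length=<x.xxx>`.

segments=16 loops=1 length=11.594

cell (0,1): code 0100 → (0.630,2.000)–(1.000,1.195)
cell (0,2): code 1000 → (1.000,2.676)–(0.630,2.000)
cell (1,0): code 0100 → (1.743,1.000)–(2.000,0.970)
cell (1,1): code 1110 → (1.000,1.195)–(1.743,1.000)
cell (1,2): code 1101 → (1.442,3.000)–(1.000,2.676)
cell (1,3): code 1000 → (2.000,3.207)–(1.442,3.000)
cell (2,0): code 0010 → (2.000,0.970)–(2.047,1.000)
cell (2,1): code 0111 → (2.047,1.000)–(3.000,1.710)
cell (2,3): code 1101 → (2.805,4.000)–(2.000,3.207)
cell (2,4): code 1000 → (3.000,4.120)–(2.805,4.000)
cell (3,1): code 0010 → (3.000,1.710)–(3.474,2.000)
cell (3,2): code 0111 → (3.474,2.000)–(4.000,2.135)
cell (3,4): code 1001 → (4.000,4.445)–(3.000,4.120)
cell (4,2): code 0010 → (4.000,2.135)–(4.854,3.000)
cell (4,3): code 0011 → (4.854,3.000)–(4.635,4.000)
cell (4,4): code 0001 → (4.635,4.000)–(4.000,4.445)
total: 16 segments, chained into 1 closed loop(s), length Σ = 11.594206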